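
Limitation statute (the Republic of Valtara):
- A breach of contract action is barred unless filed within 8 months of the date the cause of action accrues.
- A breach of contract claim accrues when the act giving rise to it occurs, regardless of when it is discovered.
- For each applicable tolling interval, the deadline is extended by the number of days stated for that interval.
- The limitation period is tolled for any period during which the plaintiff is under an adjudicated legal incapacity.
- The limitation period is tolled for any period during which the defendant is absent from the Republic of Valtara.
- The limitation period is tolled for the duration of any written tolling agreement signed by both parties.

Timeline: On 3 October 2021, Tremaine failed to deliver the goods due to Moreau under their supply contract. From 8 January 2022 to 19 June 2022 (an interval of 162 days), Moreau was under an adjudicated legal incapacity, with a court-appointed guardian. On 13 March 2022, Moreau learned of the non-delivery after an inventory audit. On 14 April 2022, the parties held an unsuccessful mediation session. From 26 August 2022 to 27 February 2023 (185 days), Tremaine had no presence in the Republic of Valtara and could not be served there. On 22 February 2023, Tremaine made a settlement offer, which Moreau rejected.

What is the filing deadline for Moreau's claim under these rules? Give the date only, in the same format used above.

Because the rule ties accrual to occurrence, the claim accrued on 3 October 2021, not on the 13 March 2022 discovery date.
8 months from 3 October 2021 is 3 June 2022.
The period was tolled for 162 days by the plaintiff's legal incapacity (8 January 2022 to 19 June 2022), pushing the deadline to 12 November 2022.
The period was tolled for 185 days by the defendant's absence from the jurisdiction (26 August 2022 to 27 February 2023), pushing the deadline to 16 May 2023.
The other events in the timeline have no effect on the limitation period under the stated rules.

16 May 2023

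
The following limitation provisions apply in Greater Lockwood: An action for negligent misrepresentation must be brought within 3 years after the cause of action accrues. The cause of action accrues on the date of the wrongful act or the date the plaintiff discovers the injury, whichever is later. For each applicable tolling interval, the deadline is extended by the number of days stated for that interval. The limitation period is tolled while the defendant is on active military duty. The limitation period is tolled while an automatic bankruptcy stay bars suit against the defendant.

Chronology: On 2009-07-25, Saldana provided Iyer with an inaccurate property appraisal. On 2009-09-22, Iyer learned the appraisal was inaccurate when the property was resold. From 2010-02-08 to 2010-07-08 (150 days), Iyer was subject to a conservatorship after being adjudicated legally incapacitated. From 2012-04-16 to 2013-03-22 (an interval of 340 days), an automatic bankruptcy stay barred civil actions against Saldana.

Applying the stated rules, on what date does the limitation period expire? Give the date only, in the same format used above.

Because discovery on 2009-09-22 post-dates the 2009-07-25 act, accrual under the later-of rule falls on 2009-09-22.
3 years from 2009-09-22 is 2012-09-22.
The automatic bankruptcy stay from 2012-04-16 to 2013-03-22 tolled the period for 340 days, extending the deadline to 2013-08-28.
The plaintiff's legal incapacity from 2010-02-08 to 2010-07-08 does not toll the period, because no stated rule makes the plaintiff's incapacity a tolling event.

2013-08-28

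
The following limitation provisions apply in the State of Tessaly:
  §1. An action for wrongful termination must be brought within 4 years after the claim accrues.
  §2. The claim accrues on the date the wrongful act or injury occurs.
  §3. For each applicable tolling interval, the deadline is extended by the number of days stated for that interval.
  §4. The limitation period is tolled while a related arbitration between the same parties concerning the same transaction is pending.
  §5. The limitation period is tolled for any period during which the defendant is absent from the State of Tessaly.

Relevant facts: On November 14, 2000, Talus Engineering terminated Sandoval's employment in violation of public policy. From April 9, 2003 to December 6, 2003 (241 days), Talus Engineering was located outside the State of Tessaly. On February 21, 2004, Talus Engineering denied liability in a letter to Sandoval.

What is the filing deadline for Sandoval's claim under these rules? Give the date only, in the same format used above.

The claim accrued on November 14, 2000, when the wrongful act occurred.
Adding the 4 years base period to November 14, 2000 gives a deadline of November 14, 2004, before any tolling.
The defendant's absence from the jurisdiction from April 9, 2003 to December 6, 2003 tolled the period for 241 days, extending the deadline to July 13, 2005.
None of the other events listed affects the running of the period under the stated rules.

July 13, 2005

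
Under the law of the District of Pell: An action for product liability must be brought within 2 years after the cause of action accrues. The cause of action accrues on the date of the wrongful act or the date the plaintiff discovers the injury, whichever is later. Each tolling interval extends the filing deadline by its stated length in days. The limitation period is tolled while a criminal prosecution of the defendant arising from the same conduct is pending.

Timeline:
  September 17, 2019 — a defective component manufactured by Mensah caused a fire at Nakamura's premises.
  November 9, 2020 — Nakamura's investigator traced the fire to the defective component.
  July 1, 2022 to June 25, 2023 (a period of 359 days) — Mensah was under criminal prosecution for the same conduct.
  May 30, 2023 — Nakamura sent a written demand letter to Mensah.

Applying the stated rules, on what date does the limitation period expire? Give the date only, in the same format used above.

Because discovery on November 9, 2020 post-dates the September 17, 2019 act, accrual under the later-of rule falls on November 9, 2020.
2 years from November 9, 2020 is November 9, 2022.
The period was tolled for 359 days by the pending criminal prosecution (July 1, 2022 to June 25, 2023), pushing the deadline to November 3, 2023.
Nothing else in the chronology tolls or restarts the period.

November 3, 2023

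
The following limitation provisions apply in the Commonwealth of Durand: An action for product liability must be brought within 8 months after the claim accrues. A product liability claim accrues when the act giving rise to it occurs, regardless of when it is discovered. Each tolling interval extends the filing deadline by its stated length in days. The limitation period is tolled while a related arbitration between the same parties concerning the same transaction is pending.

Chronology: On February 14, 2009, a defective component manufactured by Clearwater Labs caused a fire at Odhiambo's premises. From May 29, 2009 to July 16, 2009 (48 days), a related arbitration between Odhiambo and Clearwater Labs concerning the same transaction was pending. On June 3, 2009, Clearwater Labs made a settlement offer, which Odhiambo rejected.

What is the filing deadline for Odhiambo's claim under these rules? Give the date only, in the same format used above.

December 1, 2009

The claim accrued on February 14, 2009, when the wrongful act occurred.
Adding the 8 months base period to February 14, 2009 gives a deadline of October 14, 2009, before any tolling.
The pending related arbitration from May 29, 2009 to July 16, 2009 tolled the period for 48 days, extending the deadline to December 1, 2009.
None of the other events listed affects the running of the period under the stated rules.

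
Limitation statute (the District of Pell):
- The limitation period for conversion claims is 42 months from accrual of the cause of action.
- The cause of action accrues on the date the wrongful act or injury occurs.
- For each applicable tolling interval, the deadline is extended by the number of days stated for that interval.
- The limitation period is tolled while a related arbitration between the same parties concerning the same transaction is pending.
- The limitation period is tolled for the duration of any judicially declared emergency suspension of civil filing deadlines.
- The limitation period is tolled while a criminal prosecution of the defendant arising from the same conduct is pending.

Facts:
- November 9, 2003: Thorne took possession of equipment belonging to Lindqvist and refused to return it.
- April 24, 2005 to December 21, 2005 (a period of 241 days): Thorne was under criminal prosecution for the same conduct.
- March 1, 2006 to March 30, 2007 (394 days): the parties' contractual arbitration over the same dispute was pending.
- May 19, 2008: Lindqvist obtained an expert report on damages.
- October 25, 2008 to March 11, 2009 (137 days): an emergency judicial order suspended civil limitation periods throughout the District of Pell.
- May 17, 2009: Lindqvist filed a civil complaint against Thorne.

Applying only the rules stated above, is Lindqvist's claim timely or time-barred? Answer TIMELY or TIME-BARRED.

TIMELY

The cause of action accrued on November 9, 2003, the date of the act.
42 months from November 9, 2003 is May 9, 2007.
The period was tolled for 241 days by the pending criminal prosecution (April 24, 2005 to December 21, 2005), pushing the deadline to January 5, 2008.
The pending related arbitration from March 1, 2006 to March 30, 2007 tolled the period for 394 days, extending the deadline to February 2, 2009.
The period was tolled for 137 days by the emergency suspension of filing deadlines (October 25, 2008 to March 11, 2009), pushing the deadline to June 19, 2009.
None of the other events listed affects the running of the period under the stated rules.
The May 17, 2009 filing precedes the June 19, 2009 deadline; the claim is timely.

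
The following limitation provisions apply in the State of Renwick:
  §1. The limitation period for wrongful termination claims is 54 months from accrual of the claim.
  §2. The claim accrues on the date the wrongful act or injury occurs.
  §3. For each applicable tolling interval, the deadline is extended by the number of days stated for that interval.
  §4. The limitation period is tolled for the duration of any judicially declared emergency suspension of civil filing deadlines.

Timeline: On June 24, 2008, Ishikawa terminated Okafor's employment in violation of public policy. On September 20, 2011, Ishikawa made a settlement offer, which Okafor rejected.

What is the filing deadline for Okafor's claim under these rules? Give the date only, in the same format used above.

The limitation period began to run on June 24, 2008.
54 months from June 24, 2008 is December 24, 2012.
None of the other events listed affects the running of the period under the stated rules.

December 24, 2012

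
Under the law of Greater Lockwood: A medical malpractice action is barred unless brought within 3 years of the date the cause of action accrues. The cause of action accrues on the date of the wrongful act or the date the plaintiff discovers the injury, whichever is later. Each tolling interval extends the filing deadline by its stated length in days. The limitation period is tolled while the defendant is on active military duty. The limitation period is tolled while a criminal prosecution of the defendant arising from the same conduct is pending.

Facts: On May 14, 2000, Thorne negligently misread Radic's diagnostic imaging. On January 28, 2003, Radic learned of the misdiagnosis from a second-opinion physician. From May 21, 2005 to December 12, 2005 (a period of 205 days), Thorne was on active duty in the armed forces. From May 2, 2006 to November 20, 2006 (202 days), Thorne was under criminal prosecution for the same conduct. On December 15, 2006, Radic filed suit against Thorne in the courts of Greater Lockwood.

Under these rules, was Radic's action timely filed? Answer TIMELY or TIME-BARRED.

TIMELY

The claim accrued on January 28, 2003 — the later of the May 14, 2000 act and the January 28, 2003 discovery.
Adding the 3 years base period to January 28, 2003 gives a deadline of January 28, 2006, before any tolling.
The defendant's active military service from May 21, 2005 to December 12, 2005 tolled the period for 205 days, extending the deadline to August 21, 2006.
The pending criminal prosecution from May 2, 2006 to November 20, 2006 tolled the period for 202 days, extending the deadline to March 11, 2007.
The December 15, 2006 filing precedes the March 11, 2007 deadline; the claim is timely.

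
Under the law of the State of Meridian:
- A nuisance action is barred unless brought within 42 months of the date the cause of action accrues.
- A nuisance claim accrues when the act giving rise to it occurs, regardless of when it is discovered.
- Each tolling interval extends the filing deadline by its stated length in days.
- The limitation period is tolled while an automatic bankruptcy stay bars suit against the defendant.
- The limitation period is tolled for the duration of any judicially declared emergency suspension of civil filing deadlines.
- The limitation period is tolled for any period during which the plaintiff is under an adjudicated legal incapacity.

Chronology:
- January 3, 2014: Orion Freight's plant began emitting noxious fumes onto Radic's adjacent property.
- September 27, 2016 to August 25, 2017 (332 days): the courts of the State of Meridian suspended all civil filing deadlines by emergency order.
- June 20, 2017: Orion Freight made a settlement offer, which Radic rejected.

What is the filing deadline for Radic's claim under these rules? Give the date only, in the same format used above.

May 31, 2018

The claim accrued on January 3, 2014, when the wrongful act occurred.
42 months from January 3, 2014 is July 3, 2017.
Because the emergency suspension of filing deadlines ran from September 27, 2016 to August 25, 2017, the deadline is extended by 332 days to May 31, 2018.
The other events in the timeline have no effect on the limitation period under the stated rules.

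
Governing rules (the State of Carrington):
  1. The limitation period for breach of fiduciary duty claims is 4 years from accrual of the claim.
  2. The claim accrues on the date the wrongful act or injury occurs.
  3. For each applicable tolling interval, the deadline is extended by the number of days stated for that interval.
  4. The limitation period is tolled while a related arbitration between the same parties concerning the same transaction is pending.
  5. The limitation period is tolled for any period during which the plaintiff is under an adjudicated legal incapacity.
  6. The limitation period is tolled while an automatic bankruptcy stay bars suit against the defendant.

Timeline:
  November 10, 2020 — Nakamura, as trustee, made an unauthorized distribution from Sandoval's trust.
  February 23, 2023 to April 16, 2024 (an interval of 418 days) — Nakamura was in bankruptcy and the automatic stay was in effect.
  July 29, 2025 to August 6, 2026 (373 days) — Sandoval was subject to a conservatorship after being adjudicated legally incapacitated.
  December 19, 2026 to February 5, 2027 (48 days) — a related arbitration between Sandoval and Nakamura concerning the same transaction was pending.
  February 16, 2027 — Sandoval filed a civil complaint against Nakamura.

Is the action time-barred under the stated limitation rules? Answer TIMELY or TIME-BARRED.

TIMELY

The limitation period began to run on November 10, 2020.
4 years from November 10, 2020 is November 10, 2024.
The period was tolled for 418 days by the automatic bankruptcy stay (February 23, 2023 to April 16, 2024), pushing the deadline to January 2, 2026.
The plaintiff's legal incapacity from July 29, 2025 to August 6, 2026 tolled the period for 373 days, extending the deadline to January 10, 2027.
Because the pending related arbitration ran from December 19, 2026 to February 5, 2027, the deadline is extended by 48 days to February 27, 2027.
Filing on February 16, 2027 beat the February 27, 2027 deadline — the action is timely.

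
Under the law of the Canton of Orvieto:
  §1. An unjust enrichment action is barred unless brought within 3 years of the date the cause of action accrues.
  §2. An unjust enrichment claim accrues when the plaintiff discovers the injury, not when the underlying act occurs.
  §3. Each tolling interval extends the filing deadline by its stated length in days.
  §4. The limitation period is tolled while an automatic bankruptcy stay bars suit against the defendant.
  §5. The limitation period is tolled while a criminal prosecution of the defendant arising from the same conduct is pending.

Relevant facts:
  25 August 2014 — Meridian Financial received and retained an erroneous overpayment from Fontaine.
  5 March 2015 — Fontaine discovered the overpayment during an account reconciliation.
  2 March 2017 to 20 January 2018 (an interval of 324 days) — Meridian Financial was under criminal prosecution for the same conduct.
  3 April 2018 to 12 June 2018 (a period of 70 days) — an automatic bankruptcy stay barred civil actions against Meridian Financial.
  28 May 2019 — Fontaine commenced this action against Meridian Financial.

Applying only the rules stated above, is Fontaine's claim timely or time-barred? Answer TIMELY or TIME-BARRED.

TIME-BARRED

Accrual is tied to discovery, so the period began on 5 March 2015 rather than on 25 August 2014 when the act occurred.
3 years from 5 March 2015 is 5 March 2018.
Because the pending criminal prosecution ran from 2 March 2017 to 20 January 2018, the deadline is extended by 324 days to 23 January 2019.
The period was tolled for 70 days by the automatic bankruptcy stay (3 April 2018 to 12 June 2018), pushing the deadline to 3 April 2019.
Filing on 28 May 2019 missed the 3 April 2019 deadline — the action is time-barred.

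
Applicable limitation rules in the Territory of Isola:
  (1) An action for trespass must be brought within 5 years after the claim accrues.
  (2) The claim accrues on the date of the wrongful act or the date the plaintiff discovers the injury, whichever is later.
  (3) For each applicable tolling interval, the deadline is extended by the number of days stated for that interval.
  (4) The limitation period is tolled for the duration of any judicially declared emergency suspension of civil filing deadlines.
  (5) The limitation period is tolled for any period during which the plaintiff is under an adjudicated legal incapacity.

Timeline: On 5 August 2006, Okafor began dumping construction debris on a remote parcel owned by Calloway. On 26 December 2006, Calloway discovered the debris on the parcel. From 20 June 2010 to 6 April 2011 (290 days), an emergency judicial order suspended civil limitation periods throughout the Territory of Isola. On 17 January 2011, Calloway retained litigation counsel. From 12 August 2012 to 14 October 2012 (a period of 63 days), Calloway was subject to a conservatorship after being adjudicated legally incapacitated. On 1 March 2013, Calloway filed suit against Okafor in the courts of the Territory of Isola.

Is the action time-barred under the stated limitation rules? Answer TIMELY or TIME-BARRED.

Because discovery on 26 December 2006 post-dates the 5 August 2006 act, accrual under the later-of rule falls on 26 December 2006.
Adding the 5 years base period to 26 December 2006 gives a deadline of 26 December 2011, before any tolling.
Because the emergency suspension of filing deadlines ran from 20 June 2010 to 6 April 2011, the deadline is extended by 290 days to 11 October 2012.
The period was tolled for 63 days by the plaintiff's legal incapacity (12 August 2012 to 14 October 2012), pushing the deadline to 13 December 2012.
None of the other events listed affects the running of the period under the stated rules.
Filing on 1 March 2013 missed the 13 December 2012 deadline — the action is time-barred.

TIME-BARRED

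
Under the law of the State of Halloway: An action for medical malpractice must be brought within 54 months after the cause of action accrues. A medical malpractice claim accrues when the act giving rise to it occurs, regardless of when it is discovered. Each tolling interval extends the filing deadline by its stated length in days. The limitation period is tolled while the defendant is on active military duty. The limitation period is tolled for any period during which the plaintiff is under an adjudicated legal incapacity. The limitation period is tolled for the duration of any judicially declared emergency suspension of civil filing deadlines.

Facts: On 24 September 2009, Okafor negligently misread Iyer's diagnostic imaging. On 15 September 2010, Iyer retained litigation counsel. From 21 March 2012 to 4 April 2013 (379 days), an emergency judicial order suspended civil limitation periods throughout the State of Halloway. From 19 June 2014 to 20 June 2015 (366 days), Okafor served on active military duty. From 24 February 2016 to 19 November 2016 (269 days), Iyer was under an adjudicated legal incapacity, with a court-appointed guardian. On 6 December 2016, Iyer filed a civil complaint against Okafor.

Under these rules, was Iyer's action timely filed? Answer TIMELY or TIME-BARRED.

The cause of action accrued on 24 September 2009, the date of the act.
54 months from 24 September 2009 is 24 March 2014.
The emergency suspension of filing deadlines from 21 March 2012 to 4 April 2013 tolled the period for 379 days, extending the deadline to 7 April 2015.
The defendant's active military service from 19 June 2014 to 20 June 2015 tolled the period for 366 days, extending the deadline to 7 April 2016.
Because the plaintiff's legal incapacity ran from 24 February 2016 to 19 November 2016, the deadline is extended by 269 days to 1 January 2017.
Nothing else in the chronology tolls or restarts the period.
The 6 December 2016 filing precedes the 1 January 2017 deadline; the claim is timely.

TIMELY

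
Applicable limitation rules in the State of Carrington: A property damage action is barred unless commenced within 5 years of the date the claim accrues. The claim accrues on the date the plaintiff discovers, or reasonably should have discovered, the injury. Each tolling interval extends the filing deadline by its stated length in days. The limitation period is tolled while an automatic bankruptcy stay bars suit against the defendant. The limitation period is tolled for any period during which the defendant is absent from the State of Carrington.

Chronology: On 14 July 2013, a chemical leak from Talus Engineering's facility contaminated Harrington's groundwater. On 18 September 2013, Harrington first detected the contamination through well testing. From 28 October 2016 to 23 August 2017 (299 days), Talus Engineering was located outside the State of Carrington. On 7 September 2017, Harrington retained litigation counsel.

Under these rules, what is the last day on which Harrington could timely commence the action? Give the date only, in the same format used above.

Accrual is tied to discovery, so the period began on 18 September 2013 rather than on 14 July 2013 when the act occurred.
Adding the 5 years base period to 18 September 2013 gives a deadline of 18 September 2018, before any tolling.
The defendant's absence from the jurisdiction from 28 October 2016 to 23 August 2017 tolled the period for 299 days, extending the deadline to 14 July 2019.
Nothing else in the chronology tolls or restarts the period.

14 July 2019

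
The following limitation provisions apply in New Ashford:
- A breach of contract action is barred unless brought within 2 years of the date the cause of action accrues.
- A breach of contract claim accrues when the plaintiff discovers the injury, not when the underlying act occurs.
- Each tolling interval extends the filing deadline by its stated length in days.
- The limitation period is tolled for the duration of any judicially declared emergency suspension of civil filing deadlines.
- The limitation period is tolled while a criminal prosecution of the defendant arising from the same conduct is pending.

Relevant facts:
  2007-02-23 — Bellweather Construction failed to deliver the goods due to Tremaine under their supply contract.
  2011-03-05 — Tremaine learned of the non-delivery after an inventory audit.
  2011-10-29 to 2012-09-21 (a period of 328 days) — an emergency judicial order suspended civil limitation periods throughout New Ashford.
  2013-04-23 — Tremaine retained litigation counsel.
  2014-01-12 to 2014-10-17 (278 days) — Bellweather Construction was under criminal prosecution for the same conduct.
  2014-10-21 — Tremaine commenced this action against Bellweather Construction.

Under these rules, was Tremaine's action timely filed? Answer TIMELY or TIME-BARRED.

TIMELY

Accrual is tied to discovery, so the period began on 2011-03-05 rather than on 2007-02-23 when the act occurred.
The untolled deadline — 2 years after 2011-03-05 — is 2013-03-05.
Because the emergency suspension of filing deadlines ran from 2011-10-29 to 2012-09-21, the deadline is extended by 328 days to 2014-01-27.
The pending criminal prosecution from 2014-01-12 to 2014-10-17 tolled the period for 278 days, extending the deadline to 2014-11-01.
None of the other events listed affects the running of the period under the stated rules.
Tremaine filed on 2014-10-21, before the 2014-11-01 deadline, so the action is timely.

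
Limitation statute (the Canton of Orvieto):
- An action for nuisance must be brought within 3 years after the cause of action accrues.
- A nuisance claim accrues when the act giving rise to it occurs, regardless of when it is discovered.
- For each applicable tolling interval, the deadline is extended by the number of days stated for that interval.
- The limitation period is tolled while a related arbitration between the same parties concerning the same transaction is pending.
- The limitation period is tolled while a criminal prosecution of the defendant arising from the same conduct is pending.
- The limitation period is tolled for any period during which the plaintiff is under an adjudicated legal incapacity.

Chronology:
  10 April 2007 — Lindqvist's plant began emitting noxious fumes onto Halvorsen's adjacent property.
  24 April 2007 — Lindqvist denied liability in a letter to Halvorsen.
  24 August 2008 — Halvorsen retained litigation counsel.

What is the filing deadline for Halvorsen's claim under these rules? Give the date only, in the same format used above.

The limitation period began to run on 10 April 2007.
Adding the 3 years base period to 10 April 2007 gives a deadline of 10 April 2010, before any tolling.
Nothing else in the chronology tolls or restarts the period.

10 April 2010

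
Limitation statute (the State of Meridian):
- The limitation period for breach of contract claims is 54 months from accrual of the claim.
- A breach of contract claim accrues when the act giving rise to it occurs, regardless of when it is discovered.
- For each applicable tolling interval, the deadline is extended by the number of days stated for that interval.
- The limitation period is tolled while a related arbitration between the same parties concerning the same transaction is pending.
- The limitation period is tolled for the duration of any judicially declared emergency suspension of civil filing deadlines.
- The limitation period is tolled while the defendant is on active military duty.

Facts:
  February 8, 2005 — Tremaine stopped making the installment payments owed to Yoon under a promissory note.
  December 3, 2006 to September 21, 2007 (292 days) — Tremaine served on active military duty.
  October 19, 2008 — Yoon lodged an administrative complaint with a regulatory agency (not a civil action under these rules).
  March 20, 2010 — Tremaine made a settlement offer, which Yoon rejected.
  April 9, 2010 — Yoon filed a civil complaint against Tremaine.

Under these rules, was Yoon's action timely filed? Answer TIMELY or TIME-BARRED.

TIMELY

The limitation period began to run on February 8, 2005.
The untolled deadline — 54 months after February 8, 2005 — is August 8, 2009.
The defendant's active military service from December 3, 2006 to September 21, 2007 tolled the period for 292 days, extending the deadline to May 27, 2010.
Nothing else in the chronology tolls or restarts the period.
The April 9, 2010 filing precedes the May 27, 2010 deadline; the claim is timely.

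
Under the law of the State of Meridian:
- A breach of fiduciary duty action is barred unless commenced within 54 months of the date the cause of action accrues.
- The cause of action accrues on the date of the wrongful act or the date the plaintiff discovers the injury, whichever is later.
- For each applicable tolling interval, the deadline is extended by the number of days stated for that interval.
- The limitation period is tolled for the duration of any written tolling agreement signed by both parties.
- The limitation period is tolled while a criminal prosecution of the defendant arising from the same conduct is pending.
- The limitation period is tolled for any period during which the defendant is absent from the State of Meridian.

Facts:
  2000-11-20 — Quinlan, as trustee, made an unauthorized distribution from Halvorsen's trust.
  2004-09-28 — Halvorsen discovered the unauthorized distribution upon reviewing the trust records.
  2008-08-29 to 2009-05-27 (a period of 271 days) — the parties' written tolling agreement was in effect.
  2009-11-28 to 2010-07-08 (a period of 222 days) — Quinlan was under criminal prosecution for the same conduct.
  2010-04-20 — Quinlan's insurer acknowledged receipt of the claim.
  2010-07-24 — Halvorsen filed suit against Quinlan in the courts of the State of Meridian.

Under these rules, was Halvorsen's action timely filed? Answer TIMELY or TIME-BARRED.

TIMELY

The claim accrued on 2004-09-28 — the later of the 2000-11-20 act and the 2004-09-28 discovery.
54 months from 2004-09-28 is 2009-03-28.
The written tolling agreement from 2008-08-29 to 2009-05-27 tolled the period for 271 days, extending the deadline to 2009-12-24.
The period was tolled for 222 days by the pending criminal prosecution (2009-11-28 to 2010-07-08), pushing the deadline to 2010-08-03.
None of the other events listed affects the running of the period under the stated rules.
Halvorsen filed on 2010-07-24, before the 2010-08-03 deadline, so the action is timely.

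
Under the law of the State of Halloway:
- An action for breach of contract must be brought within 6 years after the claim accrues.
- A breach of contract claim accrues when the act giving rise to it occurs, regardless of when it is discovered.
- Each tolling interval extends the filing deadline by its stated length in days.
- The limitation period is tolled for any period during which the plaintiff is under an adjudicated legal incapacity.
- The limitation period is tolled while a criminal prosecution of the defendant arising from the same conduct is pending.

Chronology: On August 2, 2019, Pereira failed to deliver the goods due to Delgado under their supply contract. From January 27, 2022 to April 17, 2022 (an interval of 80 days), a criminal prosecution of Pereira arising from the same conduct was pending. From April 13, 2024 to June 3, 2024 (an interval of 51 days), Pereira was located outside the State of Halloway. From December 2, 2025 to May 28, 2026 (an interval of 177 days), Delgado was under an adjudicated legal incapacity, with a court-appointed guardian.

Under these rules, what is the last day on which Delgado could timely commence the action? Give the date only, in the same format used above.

October 21, 2025

The limitation period began to run on August 2, 2019.
6 years from August 2, 2019 is August 2, 2025.
The pending criminal prosecution from January 27, 2022 to April 17, 2022 tolled the period for 80 days, extending the deadline to October 21, 2025.
The plaintiff's legal incapacity from December 2, 2025 to May 28, 2026 began after the period had already run on October 21, 2025, so it has no tolling effect.
The defendant's absence from the jurisdiction from April 13, 2024 to June 3, 2024 does not toll the period, because no stated rule makes the defendant's absence a tolling event.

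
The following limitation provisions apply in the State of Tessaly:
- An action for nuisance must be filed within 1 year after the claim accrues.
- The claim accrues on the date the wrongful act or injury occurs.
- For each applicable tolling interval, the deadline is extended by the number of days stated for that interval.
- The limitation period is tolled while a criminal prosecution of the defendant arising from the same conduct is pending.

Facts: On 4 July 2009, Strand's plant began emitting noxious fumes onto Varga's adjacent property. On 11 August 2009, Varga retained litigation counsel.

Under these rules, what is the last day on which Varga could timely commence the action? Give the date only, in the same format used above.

4 July 2010

The claim accrued on 4 July 2009, when the wrongful act occurred.
Adding the 1 year base period to 4 July 2009 gives a deadline of 4 July 2010, before any tolling.
Nothing else in the chronology tolls or restarts the period.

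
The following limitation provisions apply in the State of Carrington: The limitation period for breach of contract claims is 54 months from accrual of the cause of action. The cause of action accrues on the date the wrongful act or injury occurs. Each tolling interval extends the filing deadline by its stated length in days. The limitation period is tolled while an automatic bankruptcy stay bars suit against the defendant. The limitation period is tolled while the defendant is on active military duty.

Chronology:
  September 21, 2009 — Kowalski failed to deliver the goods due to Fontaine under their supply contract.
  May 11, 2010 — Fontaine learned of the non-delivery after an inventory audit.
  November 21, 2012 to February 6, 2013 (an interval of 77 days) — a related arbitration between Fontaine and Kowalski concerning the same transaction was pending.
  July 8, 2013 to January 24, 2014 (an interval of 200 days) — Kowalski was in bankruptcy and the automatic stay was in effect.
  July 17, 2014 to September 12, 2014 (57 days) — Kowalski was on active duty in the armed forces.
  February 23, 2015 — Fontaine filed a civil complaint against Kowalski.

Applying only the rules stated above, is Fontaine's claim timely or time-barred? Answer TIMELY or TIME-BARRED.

Because the rule ties accrual to occurrence, the claim accrued on September 21, 2009, not on the May 11, 2010 discovery date.
54 months from September 21, 2009 is March 21, 2014.
The automatic bankruptcy stay from July 8, 2013 to January 24, 2014 tolled the period for 200 days, extending the deadline to October 7, 2014.
The defendant's active military service from July 17, 2014 to September 12, 2014 tolled the period for 57 days, extending the deadline to December 3, 2014.
No stated provision tolls the period for a pending arbitration, so the interval from November 21, 2012 to February 6, 2013 has no effect on the deadline.
The February 23, 2015 filing falls after the December 3, 2014 deadline; the claim is time-barred.

TIME-BARRED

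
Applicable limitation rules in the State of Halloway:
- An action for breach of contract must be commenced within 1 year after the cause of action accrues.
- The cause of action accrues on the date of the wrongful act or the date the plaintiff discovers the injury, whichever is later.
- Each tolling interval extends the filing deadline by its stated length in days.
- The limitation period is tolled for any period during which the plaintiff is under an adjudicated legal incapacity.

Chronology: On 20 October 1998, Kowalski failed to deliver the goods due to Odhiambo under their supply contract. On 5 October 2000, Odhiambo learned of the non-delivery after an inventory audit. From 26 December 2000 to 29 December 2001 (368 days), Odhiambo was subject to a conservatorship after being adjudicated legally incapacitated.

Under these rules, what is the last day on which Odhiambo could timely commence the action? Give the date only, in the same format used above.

8 October 2002

The claim accrued on 5 October 2000 — the later of the 20 October 1998 act and the 5 October 2000 discovery.
Adding the 1 year base period to 5 October 2000 gives a deadline of 5 October 2001, before any tolling.
The plaintiff's legal incapacity from 26 December 2000 to 29 December 2001 tolled the period for 368 days, extending the deadline to 8 October 2002.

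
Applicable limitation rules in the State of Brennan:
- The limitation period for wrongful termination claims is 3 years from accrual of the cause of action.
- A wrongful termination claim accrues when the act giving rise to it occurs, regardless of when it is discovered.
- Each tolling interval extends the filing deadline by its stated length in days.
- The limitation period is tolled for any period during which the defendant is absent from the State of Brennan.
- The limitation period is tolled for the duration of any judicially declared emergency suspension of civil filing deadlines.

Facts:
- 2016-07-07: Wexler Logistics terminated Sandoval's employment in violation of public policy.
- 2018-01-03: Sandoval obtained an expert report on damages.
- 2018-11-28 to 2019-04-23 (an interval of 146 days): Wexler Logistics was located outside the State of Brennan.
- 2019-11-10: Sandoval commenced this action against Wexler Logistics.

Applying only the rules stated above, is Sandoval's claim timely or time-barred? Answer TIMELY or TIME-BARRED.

TIMELY

The limitation period began to run on 2016-07-07.
Adding the 3 years base period to 2016-07-07 gives a deadline of 2019-07-07, before any tolling.
The defendant's absence from the jurisdiction from 2018-11-28 to 2019-04-23 tolled the period for 146 days, extending the deadline to 2019-11-30.
None of the other events listed affects the running of the period under the stated rules.
The 2019-11-10 filing precedes the 2019-11-30 deadline; the claim is timely.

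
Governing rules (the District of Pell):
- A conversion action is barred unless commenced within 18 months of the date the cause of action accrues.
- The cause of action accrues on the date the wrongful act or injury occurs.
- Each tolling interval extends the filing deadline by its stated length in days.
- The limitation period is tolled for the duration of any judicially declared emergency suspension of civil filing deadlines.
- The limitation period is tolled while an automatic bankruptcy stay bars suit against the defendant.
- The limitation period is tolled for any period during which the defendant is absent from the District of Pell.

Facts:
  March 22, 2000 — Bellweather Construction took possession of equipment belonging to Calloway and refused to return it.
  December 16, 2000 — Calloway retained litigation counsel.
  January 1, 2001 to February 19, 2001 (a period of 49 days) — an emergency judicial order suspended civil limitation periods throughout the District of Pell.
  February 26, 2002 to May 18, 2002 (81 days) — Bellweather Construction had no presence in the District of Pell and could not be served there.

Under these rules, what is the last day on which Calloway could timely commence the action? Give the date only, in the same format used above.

November 10, 2001

The cause of action accrued on March 22, 2000, the date of the act.
18 months from March 22, 2000 is September 22, 2001.
The period was tolled for 49 days by the emergency suspension of filing deadlines (January 1, 2001 to February 19, 2001), pushing the deadline to November 10, 2001.
The defendant's absence from the jurisdiction starting February 26, 2002 came too late — the period had run on November 10, 2001 — and so does not extend the deadline.
Nothing else in the chronology tolls or restarts the period.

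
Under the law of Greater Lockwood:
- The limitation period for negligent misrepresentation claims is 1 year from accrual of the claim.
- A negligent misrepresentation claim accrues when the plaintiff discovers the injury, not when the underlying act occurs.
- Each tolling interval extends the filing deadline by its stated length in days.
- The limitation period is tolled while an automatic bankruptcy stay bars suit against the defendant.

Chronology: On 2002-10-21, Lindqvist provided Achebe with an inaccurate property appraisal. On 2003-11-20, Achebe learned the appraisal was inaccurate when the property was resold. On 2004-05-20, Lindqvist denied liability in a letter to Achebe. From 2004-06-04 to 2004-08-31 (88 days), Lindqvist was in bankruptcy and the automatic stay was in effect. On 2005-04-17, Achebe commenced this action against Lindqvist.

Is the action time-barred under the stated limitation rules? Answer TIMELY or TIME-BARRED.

Under the discovery rule, the claim accrued on 2003-11-20, when Achebe discovered the injury — not on the 2002-10-21 date of the underlying act.
The untolled deadline — 1 year after 2003-11-20 — is 2004-11-20.
The period was tolled for 88 days by the automatic bankruptcy stay (2004-06-04 to 2004-08-31), pushing the deadline to 2005-02-16.
Nothing else in the chronology tolls or restarts the period.
Filing on 2005-04-17 missed the 2005-02-16 deadline — the action is time-barred.

TIME-BARRED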